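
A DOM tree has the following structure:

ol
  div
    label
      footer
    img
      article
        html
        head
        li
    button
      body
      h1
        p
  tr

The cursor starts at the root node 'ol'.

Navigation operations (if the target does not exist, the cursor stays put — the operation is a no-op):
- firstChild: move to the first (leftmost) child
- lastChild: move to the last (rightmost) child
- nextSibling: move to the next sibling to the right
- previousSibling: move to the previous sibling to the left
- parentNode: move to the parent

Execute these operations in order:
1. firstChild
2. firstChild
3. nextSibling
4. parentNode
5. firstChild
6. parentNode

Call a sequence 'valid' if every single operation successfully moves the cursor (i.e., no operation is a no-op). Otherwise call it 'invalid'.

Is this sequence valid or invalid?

After 1 (firstChild): div
After 2 (firstChild): label
After 3 (nextSibling): img
After 4 (parentNode): div
After 5 (firstChild): label
After 6 (parentNode): div

Answer: valid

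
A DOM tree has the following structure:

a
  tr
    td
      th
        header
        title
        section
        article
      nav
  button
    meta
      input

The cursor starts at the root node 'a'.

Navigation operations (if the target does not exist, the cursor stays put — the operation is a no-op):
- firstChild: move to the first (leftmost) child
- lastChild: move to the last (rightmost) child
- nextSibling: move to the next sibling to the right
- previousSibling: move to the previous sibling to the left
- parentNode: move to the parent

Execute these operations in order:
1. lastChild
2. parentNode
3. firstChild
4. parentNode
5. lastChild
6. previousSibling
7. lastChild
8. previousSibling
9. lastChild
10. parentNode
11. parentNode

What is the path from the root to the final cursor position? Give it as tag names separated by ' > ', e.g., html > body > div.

Answer: a > tr

Derivation:
After 1 (lastChild): button
After 2 (parentNode): a
After 3 (firstChild): tr
After 4 (parentNode): a
After 5 (lastChild): button
After 6 (previousSibling): tr
After 7 (lastChild): td
After 8 (previousSibling): td (no-op, stayed)
After 9 (lastChild): nav
After 10 (parentNode): td
After 11 (parentNode): tr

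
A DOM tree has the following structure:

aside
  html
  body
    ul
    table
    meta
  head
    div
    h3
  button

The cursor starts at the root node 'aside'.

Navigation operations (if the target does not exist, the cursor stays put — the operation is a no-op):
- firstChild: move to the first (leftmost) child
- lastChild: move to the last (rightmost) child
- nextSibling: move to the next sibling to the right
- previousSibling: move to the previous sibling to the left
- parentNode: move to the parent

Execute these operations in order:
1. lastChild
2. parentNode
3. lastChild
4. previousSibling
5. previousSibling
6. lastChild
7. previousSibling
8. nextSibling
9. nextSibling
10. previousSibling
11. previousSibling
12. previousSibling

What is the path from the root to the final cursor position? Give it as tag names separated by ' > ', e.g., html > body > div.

After 1 (lastChild): button
After 2 (parentNode): aside
After 3 (lastChild): button
After 4 (previousSibling): head
After 5 (previousSibling): body
After 6 (lastChild): meta
After 7 (previousSibling): table
After 8 (nextSibling): meta
After 9 (nextSibling): meta (no-op, stayed)
After 10 (previousSibling): table
After 11 (previousSibling): ul
After 12 (previousSibling): ul (no-op, stayed)

Answer: aside > body > ul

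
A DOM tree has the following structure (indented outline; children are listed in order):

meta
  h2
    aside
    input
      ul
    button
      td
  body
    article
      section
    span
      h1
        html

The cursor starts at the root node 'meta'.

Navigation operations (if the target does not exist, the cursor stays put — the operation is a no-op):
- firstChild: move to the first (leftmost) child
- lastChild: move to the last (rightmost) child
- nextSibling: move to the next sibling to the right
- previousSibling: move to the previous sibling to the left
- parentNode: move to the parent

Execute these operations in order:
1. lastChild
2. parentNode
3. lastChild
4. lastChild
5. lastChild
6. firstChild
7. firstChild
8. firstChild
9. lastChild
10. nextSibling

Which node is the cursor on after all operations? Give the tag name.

After 1 (lastChild): body
After 2 (parentNode): meta
After 3 (lastChild): body
After 4 (lastChild): span
After 5 (lastChild): h1
After 6 (firstChild): html
After 7 (firstChild): html (no-op, stayed)
After 8 (firstChild): html (no-op, stayed)
After 9 (lastChild): html (no-op, stayed)
After 10 (nextSibling): html (no-op, stayed)

Answer: html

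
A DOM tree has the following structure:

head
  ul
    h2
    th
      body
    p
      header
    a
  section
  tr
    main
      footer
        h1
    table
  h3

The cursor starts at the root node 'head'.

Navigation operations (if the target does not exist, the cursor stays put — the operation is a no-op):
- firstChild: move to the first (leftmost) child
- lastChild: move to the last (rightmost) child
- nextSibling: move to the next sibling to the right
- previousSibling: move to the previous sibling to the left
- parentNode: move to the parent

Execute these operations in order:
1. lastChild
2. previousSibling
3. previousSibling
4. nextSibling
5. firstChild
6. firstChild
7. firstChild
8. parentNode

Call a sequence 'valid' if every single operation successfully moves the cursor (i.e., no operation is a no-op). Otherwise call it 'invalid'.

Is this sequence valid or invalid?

After 1 (lastChild): h3
After 2 (previousSibling): tr
After 3 (previousSibling): section
After 4 (nextSibling): tr
After 5 (firstChild): main
After 6 (firstChild): footer
After 7 (firstChild): h1
After 8 (parentNode): footer

Answer: valid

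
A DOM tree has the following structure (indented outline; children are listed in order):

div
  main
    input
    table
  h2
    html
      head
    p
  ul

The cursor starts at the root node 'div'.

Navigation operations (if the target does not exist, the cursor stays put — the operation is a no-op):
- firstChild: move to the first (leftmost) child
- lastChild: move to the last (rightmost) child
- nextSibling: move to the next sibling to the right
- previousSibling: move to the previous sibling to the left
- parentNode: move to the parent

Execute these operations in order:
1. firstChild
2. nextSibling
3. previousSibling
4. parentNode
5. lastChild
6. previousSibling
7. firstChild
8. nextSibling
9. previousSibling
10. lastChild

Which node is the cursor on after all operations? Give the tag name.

Answer: head

Derivation:
After 1 (firstChild): main
After 2 (nextSibling): h2
After 3 (previousSibling): main
After 4 (parentNode): div
After 5 (lastChild): ul
After 6 (previousSibling): h2
After 7 (firstChild): html
After 8 (nextSibling): p
After 9 (previousSibling): html
After 10 (lastChild): head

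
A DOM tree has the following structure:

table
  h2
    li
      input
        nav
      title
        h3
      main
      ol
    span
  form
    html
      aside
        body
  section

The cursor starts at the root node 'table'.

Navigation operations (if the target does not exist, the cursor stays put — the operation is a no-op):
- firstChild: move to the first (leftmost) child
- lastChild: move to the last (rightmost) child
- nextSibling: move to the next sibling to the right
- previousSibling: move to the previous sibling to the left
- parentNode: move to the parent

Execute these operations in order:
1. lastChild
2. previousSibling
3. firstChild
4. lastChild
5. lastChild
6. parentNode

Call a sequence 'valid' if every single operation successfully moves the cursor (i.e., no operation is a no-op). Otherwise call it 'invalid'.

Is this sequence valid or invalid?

After 1 (lastChild): section
After 2 (previousSibling): form
After 3 (firstChild): html
After 4 (lastChild): aside
After 5 (lastChild): body
After 6 (parentNode): aside

Answer: valid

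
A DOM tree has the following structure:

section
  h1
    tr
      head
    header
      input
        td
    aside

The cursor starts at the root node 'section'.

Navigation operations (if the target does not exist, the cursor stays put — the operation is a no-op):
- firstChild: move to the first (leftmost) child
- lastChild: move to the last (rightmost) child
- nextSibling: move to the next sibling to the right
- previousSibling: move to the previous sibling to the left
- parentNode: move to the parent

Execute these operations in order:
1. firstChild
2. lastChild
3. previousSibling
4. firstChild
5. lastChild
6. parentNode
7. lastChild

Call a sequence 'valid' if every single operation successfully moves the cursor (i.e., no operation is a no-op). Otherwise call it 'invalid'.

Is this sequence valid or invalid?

Answer: valid

Derivation:
After 1 (firstChild): h1
After 2 (lastChild): aside
After 3 (previousSibling): header
After 4 (firstChild): input
After 5 (lastChild): td
After 6 (parentNode): input
After 7 (lastChild): td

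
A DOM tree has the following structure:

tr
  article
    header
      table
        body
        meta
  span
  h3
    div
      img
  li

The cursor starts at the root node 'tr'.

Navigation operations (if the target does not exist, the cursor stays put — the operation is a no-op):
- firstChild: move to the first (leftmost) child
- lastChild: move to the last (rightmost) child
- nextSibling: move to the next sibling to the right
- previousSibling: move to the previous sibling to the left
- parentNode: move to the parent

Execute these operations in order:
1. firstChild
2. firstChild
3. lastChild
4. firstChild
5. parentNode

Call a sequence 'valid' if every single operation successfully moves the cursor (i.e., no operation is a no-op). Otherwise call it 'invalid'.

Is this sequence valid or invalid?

Answer: valid

Derivation:
After 1 (firstChild): article
After 2 (firstChild): header
After 3 (lastChild): table
After 4 (firstChild): body
After 5 (parentNode): table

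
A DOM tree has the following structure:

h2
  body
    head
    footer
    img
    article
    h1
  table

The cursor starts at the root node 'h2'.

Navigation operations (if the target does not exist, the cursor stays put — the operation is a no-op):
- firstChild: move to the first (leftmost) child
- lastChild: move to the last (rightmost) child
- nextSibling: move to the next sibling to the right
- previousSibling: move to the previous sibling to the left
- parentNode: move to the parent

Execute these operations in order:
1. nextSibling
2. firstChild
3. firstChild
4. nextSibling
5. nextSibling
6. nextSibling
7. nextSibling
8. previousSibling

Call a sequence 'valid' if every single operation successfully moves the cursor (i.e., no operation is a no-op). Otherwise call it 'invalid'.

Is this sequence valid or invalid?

After 1 (nextSibling): h2 (no-op, stayed)
After 2 (firstChild): body
After 3 (firstChild): head
After 4 (nextSibling): footer
After 5 (nextSibling): img
After 6 (nextSibling): article
After 7 (nextSibling): h1
After 8 (previousSibling): article

Answer: invalid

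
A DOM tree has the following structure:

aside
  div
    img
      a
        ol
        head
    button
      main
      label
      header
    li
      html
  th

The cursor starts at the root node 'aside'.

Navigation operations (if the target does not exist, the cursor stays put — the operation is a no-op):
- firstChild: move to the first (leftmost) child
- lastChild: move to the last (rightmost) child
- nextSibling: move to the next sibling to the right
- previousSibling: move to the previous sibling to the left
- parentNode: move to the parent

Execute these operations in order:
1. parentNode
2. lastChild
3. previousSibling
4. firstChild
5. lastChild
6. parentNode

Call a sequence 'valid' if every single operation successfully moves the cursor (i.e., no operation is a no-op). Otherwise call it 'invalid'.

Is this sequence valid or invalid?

Answer: invalid

Derivation:
After 1 (parentNode): aside (no-op, stayed)
After 2 (lastChild): th
After 3 (previousSibling): div
After 4 (firstChild): img
After 5 (lastChild): a
After 6 (parentNode): img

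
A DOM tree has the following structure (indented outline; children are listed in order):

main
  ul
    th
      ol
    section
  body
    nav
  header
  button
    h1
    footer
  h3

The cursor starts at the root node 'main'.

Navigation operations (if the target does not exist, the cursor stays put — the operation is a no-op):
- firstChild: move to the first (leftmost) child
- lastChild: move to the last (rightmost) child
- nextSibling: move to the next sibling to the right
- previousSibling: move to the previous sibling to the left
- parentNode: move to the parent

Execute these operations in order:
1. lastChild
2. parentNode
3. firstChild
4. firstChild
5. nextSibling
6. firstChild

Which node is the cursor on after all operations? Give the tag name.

Answer: section

Derivation:
After 1 (lastChild): h3
After 2 (parentNode): main
After 3 (firstChild): ul
After 4 (firstChild): th
After 5 (nextSibling): section
After 6 (firstChild): section (no-op, stayed)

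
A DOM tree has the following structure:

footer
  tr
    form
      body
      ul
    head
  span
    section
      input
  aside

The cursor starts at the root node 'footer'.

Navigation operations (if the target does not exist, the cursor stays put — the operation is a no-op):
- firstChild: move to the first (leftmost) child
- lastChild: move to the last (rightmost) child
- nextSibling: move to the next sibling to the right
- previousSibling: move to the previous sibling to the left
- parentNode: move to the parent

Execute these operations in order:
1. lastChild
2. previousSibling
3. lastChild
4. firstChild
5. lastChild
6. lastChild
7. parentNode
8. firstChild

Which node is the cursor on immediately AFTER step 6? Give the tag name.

After 1 (lastChild): aside
After 2 (previousSibling): span
After 3 (lastChild): section
After 4 (firstChild): input
After 5 (lastChild): input (no-op, stayed)
After 6 (lastChild): input (no-op, stayed)

Answer: input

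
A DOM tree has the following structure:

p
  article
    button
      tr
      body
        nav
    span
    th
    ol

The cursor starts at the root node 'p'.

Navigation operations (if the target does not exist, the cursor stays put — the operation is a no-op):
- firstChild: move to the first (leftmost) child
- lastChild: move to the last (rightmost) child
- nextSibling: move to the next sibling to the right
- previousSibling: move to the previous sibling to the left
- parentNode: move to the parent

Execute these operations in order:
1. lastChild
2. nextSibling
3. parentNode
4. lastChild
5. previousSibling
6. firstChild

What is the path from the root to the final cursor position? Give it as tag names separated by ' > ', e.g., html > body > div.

Answer: p > article > button

Derivation:
After 1 (lastChild): article
After 2 (nextSibling): article (no-op, stayed)
After 3 (parentNode): p
After 4 (lastChild): article
After 5 (previousSibling): article (no-op, stayed)
After 6 (firstChild): button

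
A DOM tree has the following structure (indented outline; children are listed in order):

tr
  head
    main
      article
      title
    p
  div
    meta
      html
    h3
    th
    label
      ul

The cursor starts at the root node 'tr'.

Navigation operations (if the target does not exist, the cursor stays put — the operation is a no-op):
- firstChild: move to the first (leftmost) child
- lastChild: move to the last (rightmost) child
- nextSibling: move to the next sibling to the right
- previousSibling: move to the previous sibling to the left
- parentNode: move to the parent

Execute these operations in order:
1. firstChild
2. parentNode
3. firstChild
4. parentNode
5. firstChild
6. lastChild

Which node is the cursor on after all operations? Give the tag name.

After 1 (firstChild): head
After 2 (parentNode): tr
After 3 (firstChild): head
After 4 (parentNode): tr
After 5 (firstChild): head
After 6 (lastChild): p

Answer: p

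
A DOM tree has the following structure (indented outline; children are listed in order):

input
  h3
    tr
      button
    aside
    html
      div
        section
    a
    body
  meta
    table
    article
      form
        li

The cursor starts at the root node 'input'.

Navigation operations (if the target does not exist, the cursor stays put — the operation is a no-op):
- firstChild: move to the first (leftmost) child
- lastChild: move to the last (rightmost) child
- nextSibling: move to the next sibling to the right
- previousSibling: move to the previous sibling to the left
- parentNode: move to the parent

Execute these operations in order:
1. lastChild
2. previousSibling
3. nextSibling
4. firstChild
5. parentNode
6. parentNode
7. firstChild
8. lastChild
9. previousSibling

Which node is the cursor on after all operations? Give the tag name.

After 1 (lastChild): meta
After 2 (previousSibling): h3
After 3 (nextSibling): meta
After 4 (firstChild): table
After 5 (parentNode): meta
After 6 (parentNode): input
After 7 (firstChild): h3
After 8 (lastChild): body
After 9 (previousSibling): a

Answer: a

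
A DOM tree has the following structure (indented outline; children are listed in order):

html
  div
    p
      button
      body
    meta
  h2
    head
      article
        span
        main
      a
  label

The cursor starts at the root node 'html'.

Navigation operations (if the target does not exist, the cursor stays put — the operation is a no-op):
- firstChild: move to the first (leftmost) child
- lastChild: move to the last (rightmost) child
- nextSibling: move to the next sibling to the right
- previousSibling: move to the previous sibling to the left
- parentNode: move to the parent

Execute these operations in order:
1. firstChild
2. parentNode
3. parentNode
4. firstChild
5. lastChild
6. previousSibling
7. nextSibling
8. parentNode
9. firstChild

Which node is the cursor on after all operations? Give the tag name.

After 1 (firstChild): div
After 2 (parentNode): html
After 3 (parentNode): html (no-op, stayed)
After 4 (firstChild): div
After 5 (lastChild): meta
After 6 (previousSibling): p
After 7 (nextSibling): meta
After 8 (parentNode): div
After 9 (firstChild): p

Answer: p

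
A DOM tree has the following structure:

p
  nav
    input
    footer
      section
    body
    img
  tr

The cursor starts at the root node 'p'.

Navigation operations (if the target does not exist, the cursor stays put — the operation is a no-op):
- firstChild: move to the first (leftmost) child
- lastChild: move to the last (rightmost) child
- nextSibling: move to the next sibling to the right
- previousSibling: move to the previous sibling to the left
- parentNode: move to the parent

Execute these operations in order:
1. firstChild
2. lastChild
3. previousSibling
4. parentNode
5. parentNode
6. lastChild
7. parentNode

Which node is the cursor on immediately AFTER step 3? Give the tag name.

After 1 (firstChild): nav
After 2 (lastChild): img
After 3 (previousSibling): body

Answer: body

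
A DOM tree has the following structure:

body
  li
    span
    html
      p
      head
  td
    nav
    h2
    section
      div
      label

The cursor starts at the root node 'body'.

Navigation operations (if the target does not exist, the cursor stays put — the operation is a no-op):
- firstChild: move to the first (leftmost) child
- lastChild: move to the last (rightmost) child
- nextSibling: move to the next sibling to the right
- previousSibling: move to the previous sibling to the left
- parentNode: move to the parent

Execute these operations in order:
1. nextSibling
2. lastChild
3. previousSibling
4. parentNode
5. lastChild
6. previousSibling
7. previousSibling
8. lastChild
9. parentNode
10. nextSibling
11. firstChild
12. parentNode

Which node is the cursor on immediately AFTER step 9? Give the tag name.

Answer: li

Derivation:
After 1 (nextSibling): body (no-op, stayed)
After 2 (lastChild): td
After 3 (previousSibling): li
After 4 (parentNode): body
After 5 (lastChild): td
After 6 (previousSibling): li
After 7 (previousSibling): li (no-op, stayed)
After 8 (lastChild): html
After 9 (parentNode): li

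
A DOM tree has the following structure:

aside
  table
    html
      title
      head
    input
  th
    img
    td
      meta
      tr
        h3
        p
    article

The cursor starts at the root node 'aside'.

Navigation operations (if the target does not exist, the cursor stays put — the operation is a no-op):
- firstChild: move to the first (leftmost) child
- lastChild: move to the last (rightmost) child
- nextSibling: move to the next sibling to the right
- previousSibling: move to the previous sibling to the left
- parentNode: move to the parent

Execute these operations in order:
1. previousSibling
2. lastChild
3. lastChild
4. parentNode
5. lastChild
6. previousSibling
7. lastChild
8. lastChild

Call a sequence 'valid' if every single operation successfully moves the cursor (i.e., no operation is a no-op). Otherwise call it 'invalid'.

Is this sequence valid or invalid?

After 1 (previousSibling): aside (no-op, stayed)
After 2 (lastChild): th
After 3 (lastChild): article
After 4 (parentNode): th
After 5 (lastChild): article
After 6 (previousSibling): td
After 7 (lastChild): tr
After 8 (lastChild): p

Answer: invalid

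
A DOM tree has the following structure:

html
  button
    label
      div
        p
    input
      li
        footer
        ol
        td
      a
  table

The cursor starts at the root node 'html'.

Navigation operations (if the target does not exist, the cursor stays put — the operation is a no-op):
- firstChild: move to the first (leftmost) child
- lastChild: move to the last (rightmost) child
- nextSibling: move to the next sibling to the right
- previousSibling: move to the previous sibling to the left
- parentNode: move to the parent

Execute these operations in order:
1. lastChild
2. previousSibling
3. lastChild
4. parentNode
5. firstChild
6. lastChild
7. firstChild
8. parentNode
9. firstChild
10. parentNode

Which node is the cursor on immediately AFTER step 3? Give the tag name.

After 1 (lastChild): table
After 2 (previousSibling): button
After 3 (lastChild): input

Answer: input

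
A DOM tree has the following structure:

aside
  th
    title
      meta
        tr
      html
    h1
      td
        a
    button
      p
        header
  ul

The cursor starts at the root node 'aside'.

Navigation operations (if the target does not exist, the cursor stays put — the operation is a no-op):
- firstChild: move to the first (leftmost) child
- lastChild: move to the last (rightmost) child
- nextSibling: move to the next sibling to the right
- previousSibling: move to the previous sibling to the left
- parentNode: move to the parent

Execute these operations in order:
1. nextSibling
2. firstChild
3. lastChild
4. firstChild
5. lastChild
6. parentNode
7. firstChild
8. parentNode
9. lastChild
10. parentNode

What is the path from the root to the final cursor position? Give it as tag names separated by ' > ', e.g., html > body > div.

Answer: aside > th > button > p

Derivation:
After 1 (nextSibling): aside (no-op, stayed)
After 2 (firstChild): th
After 3 (lastChild): button
After 4 (firstChild): p
After 5 (lastChild): header
After 6 (parentNode): p
After 7 (firstChild): header
After 8 (parentNode): p
After 9 (lastChild): header
After 10 (parentNode): p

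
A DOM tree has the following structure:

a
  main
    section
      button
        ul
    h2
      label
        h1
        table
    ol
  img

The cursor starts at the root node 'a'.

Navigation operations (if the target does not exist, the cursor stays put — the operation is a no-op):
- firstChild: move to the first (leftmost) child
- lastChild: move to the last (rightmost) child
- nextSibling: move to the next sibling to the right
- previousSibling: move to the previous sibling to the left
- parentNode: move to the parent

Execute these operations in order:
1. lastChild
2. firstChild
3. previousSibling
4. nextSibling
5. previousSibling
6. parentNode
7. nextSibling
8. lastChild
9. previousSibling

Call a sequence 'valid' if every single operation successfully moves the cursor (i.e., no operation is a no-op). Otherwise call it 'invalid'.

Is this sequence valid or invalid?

After 1 (lastChild): img
After 2 (firstChild): img (no-op, stayed)
After 3 (previousSibling): main
After 4 (nextSibling): img
After 5 (previousSibling): main
After 6 (parentNode): a
After 7 (nextSibling): a (no-op, stayed)
After 8 (lastChild): img
After 9 (previousSibling): main

Answer: invalid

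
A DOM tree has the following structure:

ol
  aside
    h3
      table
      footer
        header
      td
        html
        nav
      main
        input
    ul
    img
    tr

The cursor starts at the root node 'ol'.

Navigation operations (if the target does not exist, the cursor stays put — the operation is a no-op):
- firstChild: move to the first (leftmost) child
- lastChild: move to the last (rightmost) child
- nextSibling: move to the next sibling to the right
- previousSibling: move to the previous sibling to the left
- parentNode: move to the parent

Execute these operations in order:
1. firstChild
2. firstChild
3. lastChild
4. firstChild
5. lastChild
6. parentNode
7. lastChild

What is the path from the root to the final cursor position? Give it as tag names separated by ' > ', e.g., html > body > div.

After 1 (firstChild): aside
After 2 (firstChild): h3
After 3 (lastChild): main
After 4 (firstChild): input
After 5 (lastChild): input (no-op, stayed)
After 6 (parentNode): main
After 7 (lastChild): input

Answer: ol > aside > h3 > main > input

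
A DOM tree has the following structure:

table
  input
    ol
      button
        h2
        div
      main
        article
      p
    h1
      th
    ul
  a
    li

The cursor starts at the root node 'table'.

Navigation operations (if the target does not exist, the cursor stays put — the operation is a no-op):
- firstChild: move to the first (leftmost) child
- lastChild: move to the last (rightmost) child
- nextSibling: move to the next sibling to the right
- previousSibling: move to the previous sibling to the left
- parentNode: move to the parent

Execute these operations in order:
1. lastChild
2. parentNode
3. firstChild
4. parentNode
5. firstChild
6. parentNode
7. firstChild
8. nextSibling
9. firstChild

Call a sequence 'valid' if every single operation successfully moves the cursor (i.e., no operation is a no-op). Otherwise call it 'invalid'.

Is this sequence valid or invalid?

After 1 (lastChild): a
After 2 (parentNode): table
After 3 (firstChild): input
After 4 (parentNode): table
After 5 (firstChild): input
After 6 (parentNode): table
After 7 (firstChild): input
After 8 (nextSibling): a
After 9 (firstChild): li

Answer: valid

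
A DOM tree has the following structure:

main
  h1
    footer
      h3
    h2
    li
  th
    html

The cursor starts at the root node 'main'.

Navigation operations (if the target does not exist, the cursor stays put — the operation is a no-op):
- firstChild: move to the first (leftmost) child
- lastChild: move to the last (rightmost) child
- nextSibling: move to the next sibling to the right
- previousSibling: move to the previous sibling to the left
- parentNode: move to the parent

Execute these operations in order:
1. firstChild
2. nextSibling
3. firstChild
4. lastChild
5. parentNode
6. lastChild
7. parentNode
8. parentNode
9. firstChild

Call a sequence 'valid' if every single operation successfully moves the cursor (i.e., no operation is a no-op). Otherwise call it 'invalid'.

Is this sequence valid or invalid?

After 1 (firstChild): h1
After 2 (nextSibling): th
After 3 (firstChild): html
After 4 (lastChild): html (no-op, stayed)
After 5 (parentNode): th
After 6 (lastChild): html
After 7 (parentNode): th
After 8 (parentNode): main
After 9 (firstChild): h1

Answer: invalid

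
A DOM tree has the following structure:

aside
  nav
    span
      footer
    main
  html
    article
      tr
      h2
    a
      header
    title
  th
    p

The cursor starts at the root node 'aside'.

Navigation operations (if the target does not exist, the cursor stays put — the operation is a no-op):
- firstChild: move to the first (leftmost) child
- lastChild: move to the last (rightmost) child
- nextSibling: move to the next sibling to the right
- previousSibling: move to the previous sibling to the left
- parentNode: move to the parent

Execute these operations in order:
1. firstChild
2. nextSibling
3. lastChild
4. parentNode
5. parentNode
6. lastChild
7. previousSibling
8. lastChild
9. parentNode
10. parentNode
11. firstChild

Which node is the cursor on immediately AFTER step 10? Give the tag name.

After 1 (firstChild): nav
After 2 (nextSibling): html
After 3 (lastChild): title
After 4 (parentNode): html
After 5 (parentNode): aside
After 6 (lastChild): th
After 7 (previousSibling): html
After 8 (lastChild): title
After 9 (parentNode): html
After 10 (parentNode): aside

Answer: aside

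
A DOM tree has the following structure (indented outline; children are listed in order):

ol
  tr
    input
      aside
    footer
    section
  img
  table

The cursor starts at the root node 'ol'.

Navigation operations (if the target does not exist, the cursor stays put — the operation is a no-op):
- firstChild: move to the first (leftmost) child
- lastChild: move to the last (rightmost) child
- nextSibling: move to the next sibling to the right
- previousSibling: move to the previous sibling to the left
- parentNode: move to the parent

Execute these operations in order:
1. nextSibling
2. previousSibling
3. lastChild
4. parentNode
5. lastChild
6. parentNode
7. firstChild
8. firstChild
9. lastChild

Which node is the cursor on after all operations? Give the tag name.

Answer: aside

Derivation:
After 1 (nextSibling): ol (no-op, stayed)
After 2 (previousSibling): ol (no-op, stayed)
After 3 (lastChild): table
After 4 (parentNode): ol
After 5 (lastChild): table
After 6 (parentNode): ol
After 7 (firstChild): tr
After 8 (firstChild): input
After 9 (lastChild): aside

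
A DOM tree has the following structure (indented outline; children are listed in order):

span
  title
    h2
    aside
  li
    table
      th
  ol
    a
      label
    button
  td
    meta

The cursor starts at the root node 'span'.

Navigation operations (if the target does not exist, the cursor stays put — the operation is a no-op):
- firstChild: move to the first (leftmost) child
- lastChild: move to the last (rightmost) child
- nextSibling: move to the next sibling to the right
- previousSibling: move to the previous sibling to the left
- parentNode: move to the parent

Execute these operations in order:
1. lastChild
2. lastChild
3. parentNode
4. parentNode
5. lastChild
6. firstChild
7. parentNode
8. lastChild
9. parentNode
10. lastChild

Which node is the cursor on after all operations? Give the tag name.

After 1 (lastChild): td
After 2 (lastChild): meta
After 3 (parentNode): td
After 4 (parentNode): span
After 5 (lastChild): td
After 6 (firstChild): meta
After 7 (parentNode): td
After 8 (lastChild): meta
After 9 (parentNode): td
After 10 (lastChild): meta

Answer: meta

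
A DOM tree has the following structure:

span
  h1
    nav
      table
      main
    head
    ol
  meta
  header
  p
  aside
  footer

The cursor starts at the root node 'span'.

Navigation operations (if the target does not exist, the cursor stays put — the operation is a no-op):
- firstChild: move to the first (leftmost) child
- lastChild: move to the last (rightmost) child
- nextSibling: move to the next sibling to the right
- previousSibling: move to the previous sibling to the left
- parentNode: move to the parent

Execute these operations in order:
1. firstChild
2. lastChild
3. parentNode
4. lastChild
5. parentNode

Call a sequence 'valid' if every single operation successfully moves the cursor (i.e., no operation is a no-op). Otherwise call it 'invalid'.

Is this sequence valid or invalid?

After 1 (firstChild): h1
After 2 (lastChild): ol
After 3 (parentNode): h1
After 4 (lastChild): ol
After 5 (parentNode): h1

Answer: valid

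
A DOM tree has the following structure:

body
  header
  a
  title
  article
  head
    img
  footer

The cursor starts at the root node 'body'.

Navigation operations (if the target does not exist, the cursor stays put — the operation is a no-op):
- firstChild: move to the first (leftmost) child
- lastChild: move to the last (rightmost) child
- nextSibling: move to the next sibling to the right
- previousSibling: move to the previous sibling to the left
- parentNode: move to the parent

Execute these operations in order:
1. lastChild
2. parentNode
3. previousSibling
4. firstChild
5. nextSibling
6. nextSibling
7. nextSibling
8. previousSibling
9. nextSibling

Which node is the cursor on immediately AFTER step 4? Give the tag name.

Answer: header

Derivation:
After 1 (lastChild): footer
After 2 (parentNode): body
After 3 (previousSibling): body (no-op, stayed)
After 4 (firstChild): header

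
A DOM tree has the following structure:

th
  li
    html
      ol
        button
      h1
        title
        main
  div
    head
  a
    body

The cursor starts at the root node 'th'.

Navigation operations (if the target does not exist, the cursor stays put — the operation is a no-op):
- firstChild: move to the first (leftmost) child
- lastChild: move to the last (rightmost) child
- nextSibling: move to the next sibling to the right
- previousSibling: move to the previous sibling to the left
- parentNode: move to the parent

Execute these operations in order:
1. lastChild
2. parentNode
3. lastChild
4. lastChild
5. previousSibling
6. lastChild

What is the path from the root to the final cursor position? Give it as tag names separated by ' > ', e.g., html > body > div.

Answer: th > a > body

Derivation:
After 1 (lastChild): a
After 2 (parentNode): th
After 3 (lastChild): a
After 4 (lastChild): body
After 5 (previousSibling): body (no-op, stayed)
After 6 (lastChild): body (no-op, stayed)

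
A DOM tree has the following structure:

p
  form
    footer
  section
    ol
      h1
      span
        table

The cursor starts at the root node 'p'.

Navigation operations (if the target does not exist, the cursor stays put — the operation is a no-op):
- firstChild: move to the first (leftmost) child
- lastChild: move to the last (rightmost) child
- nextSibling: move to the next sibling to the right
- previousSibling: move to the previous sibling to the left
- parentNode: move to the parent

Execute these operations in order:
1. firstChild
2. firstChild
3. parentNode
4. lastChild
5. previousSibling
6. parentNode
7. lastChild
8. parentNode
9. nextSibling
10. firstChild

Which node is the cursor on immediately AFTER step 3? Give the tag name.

After 1 (firstChild): form
After 2 (firstChild): footer
After 3 (parentNode): form

Answer: form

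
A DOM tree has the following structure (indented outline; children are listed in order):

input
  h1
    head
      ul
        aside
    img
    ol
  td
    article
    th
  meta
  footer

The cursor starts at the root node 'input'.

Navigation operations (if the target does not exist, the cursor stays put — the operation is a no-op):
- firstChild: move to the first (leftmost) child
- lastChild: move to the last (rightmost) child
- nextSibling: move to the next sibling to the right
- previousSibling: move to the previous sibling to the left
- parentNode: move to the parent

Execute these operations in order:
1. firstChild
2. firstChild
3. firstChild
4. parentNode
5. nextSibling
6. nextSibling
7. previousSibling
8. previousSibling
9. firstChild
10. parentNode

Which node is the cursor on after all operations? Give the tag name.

Answer: head

Derivation:
After 1 (firstChild): h1
After 2 (firstChild): head
After 3 (firstChild): ul
After 4 (parentNode): head
After 5 (nextSibling): img
After 6 (nextSibling): ol
After 7 (previousSibling): img
After 8 (previousSibling): head
After 9 (firstChild): ul
After 10 (parentNode): head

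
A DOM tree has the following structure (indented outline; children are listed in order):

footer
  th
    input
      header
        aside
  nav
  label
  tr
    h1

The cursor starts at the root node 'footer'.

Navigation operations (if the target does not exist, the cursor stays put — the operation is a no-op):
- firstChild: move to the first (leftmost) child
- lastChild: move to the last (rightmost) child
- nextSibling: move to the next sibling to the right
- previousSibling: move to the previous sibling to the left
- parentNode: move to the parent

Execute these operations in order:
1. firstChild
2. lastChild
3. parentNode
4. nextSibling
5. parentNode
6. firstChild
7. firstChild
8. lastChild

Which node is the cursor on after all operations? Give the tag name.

After 1 (firstChild): th
After 2 (lastChild): input
After 3 (parentNode): th
After 4 (nextSibling): nav
After 5 (parentNode): footer
After 6 (firstChild): th
After 7 (firstChild): input
After 8 (lastChild): header

Answer: header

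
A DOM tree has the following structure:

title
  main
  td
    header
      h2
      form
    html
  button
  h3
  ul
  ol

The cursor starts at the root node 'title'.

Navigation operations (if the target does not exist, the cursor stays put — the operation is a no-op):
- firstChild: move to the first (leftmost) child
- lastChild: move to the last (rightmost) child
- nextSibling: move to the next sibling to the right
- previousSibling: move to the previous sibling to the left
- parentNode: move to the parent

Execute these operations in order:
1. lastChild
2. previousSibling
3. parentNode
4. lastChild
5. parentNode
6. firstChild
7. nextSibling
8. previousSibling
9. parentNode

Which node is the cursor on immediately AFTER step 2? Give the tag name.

Answer: ul

Derivation:
After 1 (lastChild): ol
After 2 (previousSibling): ul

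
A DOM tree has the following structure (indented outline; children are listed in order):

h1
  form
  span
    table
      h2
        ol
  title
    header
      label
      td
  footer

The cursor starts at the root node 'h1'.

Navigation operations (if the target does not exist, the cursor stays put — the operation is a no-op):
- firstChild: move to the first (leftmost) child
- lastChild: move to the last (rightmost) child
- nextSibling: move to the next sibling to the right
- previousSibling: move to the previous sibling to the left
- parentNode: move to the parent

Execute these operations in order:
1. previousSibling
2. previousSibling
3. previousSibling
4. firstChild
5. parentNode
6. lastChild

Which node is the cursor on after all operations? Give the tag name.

Answer: footer

Derivation:
After 1 (previousSibling): h1 (no-op, stayed)
After 2 (previousSibling): h1 (no-op, stayed)
After 3 (previousSibling): h1 (no-op, stayed)
After 4 (firstChild): form
After 5 (parentNode): h1
After 6 (lastChild): footer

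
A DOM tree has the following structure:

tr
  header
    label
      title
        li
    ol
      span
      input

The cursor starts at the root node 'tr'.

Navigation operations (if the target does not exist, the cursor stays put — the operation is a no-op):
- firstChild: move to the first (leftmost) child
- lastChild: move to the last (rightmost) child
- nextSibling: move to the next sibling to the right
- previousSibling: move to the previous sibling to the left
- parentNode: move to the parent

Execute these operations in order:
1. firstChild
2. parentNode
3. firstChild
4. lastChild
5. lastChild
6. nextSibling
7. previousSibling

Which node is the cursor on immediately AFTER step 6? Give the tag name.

After 1 (firstChild): header
After 2 (parentNode): tr
After 3 (firstChild): header
After 4 (lastChild): ol
After 5 (lastChild): input
After 6 (nextSibling): input (no-op, stayed)

Answer: input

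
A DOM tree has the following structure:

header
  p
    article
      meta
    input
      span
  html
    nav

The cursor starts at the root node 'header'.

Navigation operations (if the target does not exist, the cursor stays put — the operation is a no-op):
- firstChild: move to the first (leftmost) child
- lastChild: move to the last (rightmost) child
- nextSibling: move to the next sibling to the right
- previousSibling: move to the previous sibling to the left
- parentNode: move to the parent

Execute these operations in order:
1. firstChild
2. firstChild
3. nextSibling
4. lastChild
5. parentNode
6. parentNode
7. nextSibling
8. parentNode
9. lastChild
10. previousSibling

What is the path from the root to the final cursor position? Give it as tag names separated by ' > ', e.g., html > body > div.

Answer: header > p

Derivation:
After 1 (firstChild): p
After 2 (firstChild): article
After 3 (nextSibling): input
After 4 (lastChild): span
After 5 (parentNode): input
After 6 (parentNode): p
After 7 (nextSibling): html
After 8 (parentNode): header
After 9 (lastChild): html
After 10 (previousSibling): p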